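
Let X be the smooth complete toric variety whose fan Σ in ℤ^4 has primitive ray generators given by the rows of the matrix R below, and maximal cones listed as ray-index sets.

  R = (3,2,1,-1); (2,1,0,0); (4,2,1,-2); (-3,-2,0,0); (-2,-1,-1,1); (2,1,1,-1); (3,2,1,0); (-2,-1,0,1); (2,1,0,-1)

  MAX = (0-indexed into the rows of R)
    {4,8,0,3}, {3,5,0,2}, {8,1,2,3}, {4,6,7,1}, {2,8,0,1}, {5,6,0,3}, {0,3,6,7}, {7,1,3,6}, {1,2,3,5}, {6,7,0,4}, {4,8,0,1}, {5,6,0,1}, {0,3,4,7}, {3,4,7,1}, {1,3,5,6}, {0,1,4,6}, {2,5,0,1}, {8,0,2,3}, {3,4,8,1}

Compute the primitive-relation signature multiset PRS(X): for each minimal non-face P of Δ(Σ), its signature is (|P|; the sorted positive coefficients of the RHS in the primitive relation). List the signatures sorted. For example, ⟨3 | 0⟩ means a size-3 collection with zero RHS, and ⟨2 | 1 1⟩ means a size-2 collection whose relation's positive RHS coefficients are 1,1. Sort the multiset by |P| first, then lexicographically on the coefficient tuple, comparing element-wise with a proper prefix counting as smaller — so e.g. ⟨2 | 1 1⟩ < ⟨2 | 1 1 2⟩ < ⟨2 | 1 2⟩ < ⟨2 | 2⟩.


Δ(Σ) — 9 vertices, 11 min non-faces:

  {4,5}:  v_{4} + v_{5} = 0  →  sig = ⟨2 | 0⟩
  {7,8}:  v_{7} + v_{8} = 0  →  sig = ⟨2 | 0⟩
  {2,4}:  v_{2} + v_{4} = v_{8}  →  sig = ⟨2 | 1⟩
  {2,7}:  v_{2} + v_{7} = v_{5}  →  sig = ⟨2 | 1⟩
  {5,8}:  v_{5} + v_{8} = v_{2}  →  sig = ⟨2 | 1⟩
  {5,7}:  v_{5} + v_{7} = v_{3} + v_{6}  →  sig = ⟨2 | 1 1⟩
  {6,8}:  v_{6} + v_{8} = v_{0} + v_{1}  →  sig = ⟨2 | 1 1⟩
  {2,6}:  v_{2} + v_{6} = v_{0} + v_{1} + v_{5}  →  sig = ⟨2 | 1 1 1⟩
  {0,1,3}:  v_{0} + v_{1} + v_{3} = v_{5}  →  sig = ⟨3 | 1⟩
  {0,1,7}:  v_{0} + v_{1} + v_{7} = v_{6}  →  sig = ⟨3 | 1⟩
  {3,4,6}:  v_{3} + v_{4} + v_{6} = v_{7}  →  sig = ⟨3 | 1⟩

Hence PRS(X_Σ) =
[⟨2 | 0⟩, ⟨2 | 0⟩, ⟨2 | 1⟩, ⟨2 | 1⟩, ⟨2 | 1⟩, ⟨2 | 1 1⟩, ⟨2 | 1 1⟩, ⟨2 | 1 1 1⟩, ⟨3 | 1⟩, ⟨3 | 1⟩, ⟨3 | 1⟩]


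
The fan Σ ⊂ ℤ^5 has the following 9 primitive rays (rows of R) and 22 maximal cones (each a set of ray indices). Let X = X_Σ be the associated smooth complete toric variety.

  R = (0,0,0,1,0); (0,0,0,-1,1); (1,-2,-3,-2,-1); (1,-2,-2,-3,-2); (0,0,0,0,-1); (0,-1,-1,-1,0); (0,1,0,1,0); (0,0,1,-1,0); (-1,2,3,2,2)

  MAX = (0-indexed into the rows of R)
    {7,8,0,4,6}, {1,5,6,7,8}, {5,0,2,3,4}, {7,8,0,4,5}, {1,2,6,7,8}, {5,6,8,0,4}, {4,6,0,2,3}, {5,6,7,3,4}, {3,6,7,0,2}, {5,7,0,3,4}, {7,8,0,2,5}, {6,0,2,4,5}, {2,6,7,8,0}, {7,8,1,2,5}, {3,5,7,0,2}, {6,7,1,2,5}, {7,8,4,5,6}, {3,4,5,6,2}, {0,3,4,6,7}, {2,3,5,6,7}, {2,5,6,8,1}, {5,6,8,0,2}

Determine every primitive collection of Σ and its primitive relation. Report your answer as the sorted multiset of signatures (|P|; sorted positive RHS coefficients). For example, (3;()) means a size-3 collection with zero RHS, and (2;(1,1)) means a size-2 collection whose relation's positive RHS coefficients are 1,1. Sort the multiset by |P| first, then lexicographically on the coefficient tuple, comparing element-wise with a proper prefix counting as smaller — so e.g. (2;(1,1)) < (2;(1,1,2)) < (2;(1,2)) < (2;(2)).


Primitive collections (9):

  • {3,8}:  v_{3} + v_{8} = v_{7}  ⟹  sig = (2;(1))
  • {0,1}:  v_{0} + v_{1} = v_{2} + v_{8}  ⟹  sig = (2;(1,1))
  • {1,4}:  v_{1} + v_{4} = v_{5} + v_{6} + v_{7}  ⟹  sig = (2;(1,1,1))
  • {1,3}:  v_{1} + v_{3} = v_{2} + v_{5} + v_{6} + 2·v_{7}  ⟹  sig = (2;(1,1,1,2))
  • {2,4,8}:  v_{2} + v_{4} + v_{8} = 0  ⟹  sig = (3;())
  • {2,4,7}:  v_{2} + v_{4} + v_{7} = v_{3}  ⟹  sig = (3;(1))
  • {0,5,6,7}:  v_{0} + v_{5} + v_{6} + v_{7} = 0  ⟹  sig = (4;())
  • {0,3,5,6}:  v_{0} + v_{3} + v_{5} + v_{6} = v_{2} + v_{4}  ⟹  sig = (4;(1,1))
  • {2,5,6,7,8}:  v_{2} + v_{5} + v_{6} + v_{7} + v_{8} = v_{1}  ⟹  sig = (5;(1))

Hence PRS(X_Σ) =
[(2;(1)), (2;(1,1)), (2;(1,1,1)), (2;(1,1,1,2)), (3;()), (3;(1)), (4;()), (4;(1,1)), (5;(1))]


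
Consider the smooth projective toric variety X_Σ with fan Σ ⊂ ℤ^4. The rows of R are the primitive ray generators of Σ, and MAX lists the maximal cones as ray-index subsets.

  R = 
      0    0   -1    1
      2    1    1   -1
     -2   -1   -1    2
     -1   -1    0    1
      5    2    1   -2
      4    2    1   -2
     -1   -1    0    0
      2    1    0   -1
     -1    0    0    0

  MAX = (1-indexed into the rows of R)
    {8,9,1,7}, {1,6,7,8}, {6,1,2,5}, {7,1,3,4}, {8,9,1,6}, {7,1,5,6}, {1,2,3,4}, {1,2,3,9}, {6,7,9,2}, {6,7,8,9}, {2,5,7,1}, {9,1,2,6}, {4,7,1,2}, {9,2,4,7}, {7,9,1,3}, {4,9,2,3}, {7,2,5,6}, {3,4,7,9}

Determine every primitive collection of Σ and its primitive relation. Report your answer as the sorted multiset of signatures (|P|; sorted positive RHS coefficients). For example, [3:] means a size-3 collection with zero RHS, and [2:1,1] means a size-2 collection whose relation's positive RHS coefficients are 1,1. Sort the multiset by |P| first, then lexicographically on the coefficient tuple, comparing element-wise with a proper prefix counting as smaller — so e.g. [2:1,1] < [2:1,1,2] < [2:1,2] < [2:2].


Primitive collections (14):

  {2,8}:  v_{2} + v_{8} = v_{6} — sig = [2:1]
  {3,8}:  v_{3} + v_{8} = v_{1} — sig = [2:1]
  {5,9}:  v_{5} + v_{9} = v_{6} — sig = [2:1]
  {3,6}:  v_{3} + v_{6} = v_{1} + v_{2} — sig = [2:1,1]
  {4,8}:  v_{4} + v_{8} = v_{1} + v_{2} + v_{7} — sig = [2:1,1,1]
  {4,6}:  v_{4} + v_{6} = v_{1} + 2·v_{2} + v_{7} — sig = [2:1,1,2]
  {5,8}:  v_{5} + v_{8} = v_{1} + 2·v_{6} + v_{7} — sig = [2:1,1,2]
  {3,5}:  v_{3} + v_{5} = 2·v_{1} + 2·v_{2} + v_{7} — sig = [2:1,2,2]
  {4,5}:  v_{4} + v_{5} = 2·v_{1} + 3·v_{2} + 2·v_{7} — sig = [2:2,2,3]
  {1,4,9}:  v_{1} + v_{4} + v_{9} = v_{3} — sig = [3:1]
  {2,3,7}:  v_{2} + v_{3} + v_{7} = v_{4} — sig = [3:1]
  {1,2,7,9}:  v_{1} + v_{2} + v_{7} + v_{9} = 0 — sig = [4:]
  {1,2,6,7}:  v_{1} + v_{2} + v_{6} + v_{7} = v_{5} — sig = [4:1]
  {1,6,7,9}:  v_{1} + v_{6} + v_{7} + v_{9} = v_{8} — sig = [4:1]

so the primitive-relation signature multiset is
    |P|=2: 9 collections, coeffs (1), (1), (1), (1,1), (1,1,1), (1,1,2), (1,1,2), (1,2,2), (2,2,3)
    |P|=3: 2 collections, coeffs (1), (1)
    |P|=4: 3 collections, coeffs (), (1), (1)


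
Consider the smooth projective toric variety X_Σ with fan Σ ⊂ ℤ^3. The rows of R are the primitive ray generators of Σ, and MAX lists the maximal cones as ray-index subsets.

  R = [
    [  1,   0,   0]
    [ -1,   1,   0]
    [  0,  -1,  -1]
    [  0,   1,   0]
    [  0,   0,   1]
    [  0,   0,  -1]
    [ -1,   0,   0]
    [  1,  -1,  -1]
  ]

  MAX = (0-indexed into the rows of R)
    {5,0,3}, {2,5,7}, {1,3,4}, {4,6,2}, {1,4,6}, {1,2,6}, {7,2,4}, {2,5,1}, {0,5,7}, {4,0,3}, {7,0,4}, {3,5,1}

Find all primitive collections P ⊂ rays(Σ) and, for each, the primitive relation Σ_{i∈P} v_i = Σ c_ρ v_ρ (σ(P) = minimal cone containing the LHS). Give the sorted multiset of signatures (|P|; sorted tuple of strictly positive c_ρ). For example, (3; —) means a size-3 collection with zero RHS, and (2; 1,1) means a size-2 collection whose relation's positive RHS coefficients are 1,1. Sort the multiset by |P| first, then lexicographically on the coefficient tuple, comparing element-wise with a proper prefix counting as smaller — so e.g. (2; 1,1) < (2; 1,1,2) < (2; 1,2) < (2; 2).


11 minimal non-faces of Δ(Σ) (on 8 rays):

  P={0,6}:  v_{0} + v_{6} = 0 — sig = (2; —)
  P={4,5}:  v_{4} + v_{5} = 0 — sig = (2; —)
  P={0,1}:  v_{0} + v_{1} = v_{3} — sig = (2; 1)
  P={0,2}:  v_{0} + v_{2} = v_{7} — sig = (2; 1)
  P={1,7}:  v_{1} + v_{7} = v_{5} — sig = (2; 1)
  P={2,3}:  v_{2} + v_{3} = v_{5} — sig = (2; 1)
  P={3,6}:  v_{3} + v_{6} = v_{1} — sig = (2; 1)
  P={6,7}:  v_{6} + v_{7} = v_{2} — sig = (2; 1)
  P={3,7}:  v_{3} + v_{7} = v_{0} + v_{5} — sig = (2; 1,1)
  P={5,6}:  v_{5} + v_{6} = v_{1} + v_{2} — sig = (2; 1,1)
  P={1,2,4}:  v_{1} + v_{2} + v_{4} = v_{6} — sig = (3; 1)

Signatures (|P|; sorted positive RHS coefficients), sorted:
[(2; —), (2; —), (2; 1), (2; 1), (2; 1), (2; 1), (2; 1), (2; 1), (2; 1,1), (2; 1,1), (3; 1)]


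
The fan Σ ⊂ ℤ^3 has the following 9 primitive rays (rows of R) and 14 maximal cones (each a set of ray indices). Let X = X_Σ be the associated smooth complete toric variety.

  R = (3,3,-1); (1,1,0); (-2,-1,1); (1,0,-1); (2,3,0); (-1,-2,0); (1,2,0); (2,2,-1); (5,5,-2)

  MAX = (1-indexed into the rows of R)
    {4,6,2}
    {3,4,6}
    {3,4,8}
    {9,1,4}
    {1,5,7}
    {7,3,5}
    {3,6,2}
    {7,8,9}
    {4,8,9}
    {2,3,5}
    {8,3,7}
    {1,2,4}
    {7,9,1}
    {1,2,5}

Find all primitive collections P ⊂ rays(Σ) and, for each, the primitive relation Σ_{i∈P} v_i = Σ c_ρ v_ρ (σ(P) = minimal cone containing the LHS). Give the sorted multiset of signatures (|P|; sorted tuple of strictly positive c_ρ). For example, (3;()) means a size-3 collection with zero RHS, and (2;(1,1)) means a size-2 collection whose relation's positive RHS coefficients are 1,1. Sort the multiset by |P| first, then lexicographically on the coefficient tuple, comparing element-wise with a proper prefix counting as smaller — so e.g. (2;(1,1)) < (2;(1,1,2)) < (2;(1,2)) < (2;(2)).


Primitive collections (16):

  P={6,7}:  v_{6} + v_{7} = 0  →  sig = (2;())
  P={1,3}:  v_{1} + v_{3} = v_{7}  →  sig = (2;(1))
  P={1,8}:  v_{1} + v_{8} = v_{9}  →  sig = (2;(1))
  P={2,7}:  v_{2} + v_{7} = v_{5}  →  sig = (2;(1))
  P={2,8}:  v_{2} + v_{8} = v_{1}  →  sig = (2;(1))
  P={4,5}:  v_{4} + v_{5} = v_{1}  →  sig = (2;(1))
  P={4,7}:  v_{4} + v_{7} = v_{8}  →  sig = (2;(1))
  P={5,6}:  v_{5} + v_{6} = v_{2}  →  sig = (2;(1))
  P={6,8}:  v_{6} + v_{8} = v_{4}  →  sig = (2;(1))
  P={1,6}:  v_{1} + v_{6} = v_{2} + v_{4}  →  sig = (2;(1,1))
  P={3,9}:  v_{3} + v_{9} = v_{7} + v_{8}  →  sig = (2;(1,1))
  P={5,8}:  v_{5} + v_{8} = v_{1} + v_{7}  →  sig = (2;(1,1))
  P={6,9}:  v_{6} + v_{9} = v_{1} + v_{4}  →  sig = (2;(1,1))
  P={5,9}:  v_{5} + v_{9} = 2·v_{1} + v_{7}  →  sig = (2;(1,2))
  P={2,9}:  v_{2} + v_{9} = 2·v_{1}  →  sig = (2;(2))
  P={2,3,4}:  v_{2} + v_{3} + v_{4} = 0  →  sig = (3;())

so the primitive-relation signature multiset is
{ (2;()),  (2;(1)) ×8,  (2;(1,1)) ×4,  (2;(1,2)),  (2;(2)),  (3;()) }


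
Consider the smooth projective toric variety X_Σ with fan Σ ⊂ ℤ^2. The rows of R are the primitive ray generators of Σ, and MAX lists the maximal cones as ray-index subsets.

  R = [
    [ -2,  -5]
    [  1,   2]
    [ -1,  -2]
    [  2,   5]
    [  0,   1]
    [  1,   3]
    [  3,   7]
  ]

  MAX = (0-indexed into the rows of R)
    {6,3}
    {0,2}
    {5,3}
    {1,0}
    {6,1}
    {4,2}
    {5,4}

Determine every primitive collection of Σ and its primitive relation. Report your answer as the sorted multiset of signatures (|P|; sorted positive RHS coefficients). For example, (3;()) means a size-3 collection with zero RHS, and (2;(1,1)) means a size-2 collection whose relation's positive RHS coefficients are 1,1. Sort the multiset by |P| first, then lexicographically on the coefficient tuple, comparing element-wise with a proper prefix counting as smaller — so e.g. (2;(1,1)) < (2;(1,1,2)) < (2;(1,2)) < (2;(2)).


Σ has 14 primitive collections:

  {0,3}:  v_{0} + v_{3} = 0 — sig = (2;())
  {1,2}:  v_{1} + v_{2} = 0 — sig = (2;())
  {0,5}:  v_{0} + v_{5} = v_{2} — sig = (2;(1))
  {0,6}:  v_{0} + v_{6} = v_{1} — sig = (2;(1))
  {1,3}:  v_{1} + v_{3} = v_{6} — sig = (2;(1))
  {1,4}:  v_{1} + v_{4} = v_{5} — sig = (2;(1))
  {1,5}:  v_{1} + v_{5} = v_{3} — sig = (2;(1))
  {2,3}:  v_{2} + v_{3} = v_{5} — sig = (2;(1))
  {2,5}:  v_{2} + v_{5} = v_{4} — sig = (2;(1))
  {2,6}:  v_{2} + v_{6} = v_{3} — sig = (2;(1))
  {4,6}:  v_{4} + v_{6} = v_{3} + v_{5} — sig = (2;(1,1))
  {0,4}:  v_{0} + v_{4} = 2·v_{2} — sig = (2;(2))
  {3,4}:  v_{3} + v_{4} = 2·v_{5} — sig = (2;(2))
  {5,6}:  v_{5} + v_{6} = 2·v_{3} — sig = (2;(2))

Signatures (|P|; sorted positive RHS coefficients), sorted:
{ (2;()) ×2,  (2;(1)) ×8,  (2;(1,1)),  (2;(2)) ×3 }


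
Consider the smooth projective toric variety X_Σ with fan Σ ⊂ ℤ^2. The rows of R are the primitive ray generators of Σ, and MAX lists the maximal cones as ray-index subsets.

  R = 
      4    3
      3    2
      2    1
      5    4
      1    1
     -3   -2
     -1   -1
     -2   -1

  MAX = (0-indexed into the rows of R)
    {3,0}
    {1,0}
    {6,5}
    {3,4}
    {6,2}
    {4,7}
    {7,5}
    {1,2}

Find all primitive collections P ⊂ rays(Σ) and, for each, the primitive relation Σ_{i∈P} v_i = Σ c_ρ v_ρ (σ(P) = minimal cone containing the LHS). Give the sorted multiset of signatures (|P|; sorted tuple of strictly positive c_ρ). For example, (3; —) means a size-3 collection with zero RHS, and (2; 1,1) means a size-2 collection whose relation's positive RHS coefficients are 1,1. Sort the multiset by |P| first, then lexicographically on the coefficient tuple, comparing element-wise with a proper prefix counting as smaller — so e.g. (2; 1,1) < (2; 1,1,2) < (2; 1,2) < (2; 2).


The 20 primitive collections of Σ (r=8, n=2):

  P = {1,5}:  v_{1} + v_{5} = 0 — sig = (2; —)
  P = {2,7}:  v_{2} + v_{7} = 0 — sig = (2; —)
  P = {4,6}:  v_{4} + v_{6} = 0 — sig = (2; —)
  P = {0,4}:  v_{0} + v_{4} = v_{3} — sig = (2; 1)
  P = {0,5}:  v_{0} + v_{5} = v_{4} — sig = (2; 1)
  P = {0,6}:  v_{0} + v_{6} = v_{1} — sig = (2; 1)
  P = {1,4}:  v_{1} + v_{4} = v_{0} — sig = (2; 1)
  P = {1,6}:  v_{1} + v_{6} = v_{2} — sig = (2; 1)
  P = {1,7}:  v_{1} + v_{7} = v_{4} — sig = (2; 1)
  P = {2,4}:  v_{2} + v_{4} = v_{1} — sig = (2; 1)
  P = {2,5}:  v_{2} + v_{5} = v_{6} — sig = (2; 1)
  P = {3,6}:  v_{3} + v_{6} = v_{0} — sig = (2; 1)
  P = {4,5}:  v_{4} + v_{5} = v_{7} — sig = (2; 1)
  P = {6,7}:  v_{6} + v_{7} = v_{5} — sig = (2; 1)
  P = {2,3}:  v_{2} + v_{3} = v_{0} + v_{1} — sig = (2; 1,1)
  P = {0,2}:  v_{0} + v_{2} = 2·v_{1} — sig = (2; 2)
  P = {0,7}:  v_{0} + v_{7} = 2·v_{4} — sig = (2; 2)
  P = {1,3}:  v_{1} + v_{3} = 2·v_{0} — sig = (2; 2)
  P = {3,5}:  v_{3} + v_{5} = 2·v_{4} — sig = (2; 2)
  P = {3,7}:  v_{3} + v_{7} = 3·v_{4} — sig = (2; 3)

Signatures (|P|; sorted positive RHS coefficients), sorted:
[(2; —), (2; —), (2; —), (2; 1), (2; 1), (2; 1), (2; 1), (2; 1), (2; 1), (2; 1), (2; 1), (2; 1), (2; 1), (2; 1), (2; 1,1), (2; 2), (2; 2), (2; 2), (2; 2), (2; 3)]


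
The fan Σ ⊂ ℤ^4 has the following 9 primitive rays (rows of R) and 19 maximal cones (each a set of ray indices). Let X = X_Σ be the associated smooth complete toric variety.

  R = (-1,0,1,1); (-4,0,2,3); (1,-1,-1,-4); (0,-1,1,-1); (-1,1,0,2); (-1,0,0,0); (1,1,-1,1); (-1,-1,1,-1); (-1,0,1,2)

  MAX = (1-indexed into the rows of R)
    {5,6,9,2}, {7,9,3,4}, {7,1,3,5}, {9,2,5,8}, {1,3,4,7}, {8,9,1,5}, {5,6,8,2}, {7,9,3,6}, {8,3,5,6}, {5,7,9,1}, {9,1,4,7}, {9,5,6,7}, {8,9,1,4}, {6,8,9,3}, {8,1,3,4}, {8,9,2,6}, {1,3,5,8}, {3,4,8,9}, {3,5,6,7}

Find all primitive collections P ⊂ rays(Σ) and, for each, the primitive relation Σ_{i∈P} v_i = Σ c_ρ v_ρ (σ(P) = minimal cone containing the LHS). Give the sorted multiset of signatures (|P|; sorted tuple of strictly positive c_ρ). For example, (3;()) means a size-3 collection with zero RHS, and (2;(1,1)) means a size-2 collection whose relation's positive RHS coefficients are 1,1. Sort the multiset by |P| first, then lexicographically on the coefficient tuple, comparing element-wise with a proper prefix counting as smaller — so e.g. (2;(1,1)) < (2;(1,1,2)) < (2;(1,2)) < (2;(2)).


Primitive collections (11):

  • {7,8}:  v_{7} + v_{8} = 0  ⟹  sig = (2;())
  • {4,5}:  v_{4} + v_{5} = v_{1}  ⟹  sig = (2;(1))
  • {4,6}:  v_{4} + v_{6} = v_{8}  ⟹  sig = (2;(1))
  • {1,6}:  v_{1} + v_{6} = v_{5} + v_{8}  ⟹  sig = (2;(1,1))
  • {2,7}:  v_{2} + v_{7} = v_{5} + v_{6} + v_{9}  ⟹  sig = (2;(1,1,1))
  • {2,4}:  v_{2} + v_{4} = v_{5} + 2·v_{8} + v_{9}  ⟹  sig = (2;(1,1,2))
  • {2,3}:  v_{2} + v_{3} = 2·v_{6} + v_{8}  ⟹  sig = (2;(1,2))
  • {1,2}:  v_{1} + v_{2} = 2·v_{5} + 2·v_{8} + v_{9}  ⟹  sig = (2;(1,2,2))
  • {1,3,9}:  v_{1} + v_{3} + v_{9} = v_{8}  ⟹  sig = (3;(1))
  • {3,5,9}:  v_{3} + v_{5} + v_{9} = v_{6}  ⟹  sig = (3;(1))
  • {5,6,8,9}:  v_{5} + v_{6} + v_{8} + v_{9} = v_{2}  ⟹  sig = (4;(1))

so the primitive-relation signature multiset is
[(2;()), (2;(1)), (2;(1)), (2;(1,1)), (2;(1,1,1)), (2;(1,1,2)), (2;(1,2)), (2;(1,2,2)), (3;(1)), (3;(1)), (4;(1))]


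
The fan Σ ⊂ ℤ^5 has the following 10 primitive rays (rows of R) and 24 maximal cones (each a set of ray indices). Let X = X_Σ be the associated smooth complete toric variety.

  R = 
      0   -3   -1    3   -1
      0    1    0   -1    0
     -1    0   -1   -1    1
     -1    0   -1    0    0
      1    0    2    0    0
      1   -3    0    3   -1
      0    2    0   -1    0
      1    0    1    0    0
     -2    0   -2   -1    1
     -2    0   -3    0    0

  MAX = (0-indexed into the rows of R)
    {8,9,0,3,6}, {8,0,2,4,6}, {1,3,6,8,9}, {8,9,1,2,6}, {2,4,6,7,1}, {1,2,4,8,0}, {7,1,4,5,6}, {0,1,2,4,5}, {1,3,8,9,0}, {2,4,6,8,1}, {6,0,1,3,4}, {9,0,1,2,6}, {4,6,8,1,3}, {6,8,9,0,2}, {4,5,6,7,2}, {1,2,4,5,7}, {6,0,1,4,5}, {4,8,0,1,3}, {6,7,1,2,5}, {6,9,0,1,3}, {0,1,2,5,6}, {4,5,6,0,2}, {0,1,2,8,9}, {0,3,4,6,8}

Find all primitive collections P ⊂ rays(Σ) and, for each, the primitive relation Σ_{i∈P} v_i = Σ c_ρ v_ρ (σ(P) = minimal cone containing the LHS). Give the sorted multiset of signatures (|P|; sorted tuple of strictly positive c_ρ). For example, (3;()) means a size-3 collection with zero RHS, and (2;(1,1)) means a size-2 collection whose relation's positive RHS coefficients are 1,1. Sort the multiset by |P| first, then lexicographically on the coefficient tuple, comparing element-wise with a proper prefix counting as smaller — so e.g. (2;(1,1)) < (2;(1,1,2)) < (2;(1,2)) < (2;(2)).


12 minimal non-faces of Δ(Σ) (on 10 rays):

  {3,7}:  v_{3} + v_{7} = 0 — sig = (2;())
  {0,7}:  v_{0} + v_{7} = v_{5} — sig = (2;(1))
  {2,3}:  v_{2} + v_{3} = v_{8} — sig = (2;(1))
  {3,5}:  v_{3} + v_{5} = v_{0} — sig = (2;(1))
  {4,9}:  v_{4} + v_{9} = v_{3} — sig = (2;(1))
  {7,8}:  v_{7} + v_{8} = v_{2} — sig = (2;(1))
  {5,8}:  v_{5} + v_{8} = v_{0} + v_{2} — sig = (2;(1,1))
  {7,9}:  v_{7} + v_{9} = v_{0} + v_{1} + v_{2} + v_{6} — sig = (2;(1,1,1,1))
  {5,9}:  v_{5} + v_{9} = 2·v_{0} + v_{1} + v_{2} + v_{6} — sig = (2;(1,1,1,2))
  {0,1,6,8}:  v_{0} + v_{1} + v_{6} + v_{8} = v_{9} — sig = (4;(1))
  {0,1,2,4,6}:  v_{0} + v_{1} + v_{2} + v_{4} + v_{6} = 0 — sig = (5;())
  {1,2,4,5,6}:  v_{1} + v_{2} + v_{4} + v_{5} + v_{6} = v_{7} — sig = (5;(1))

Sorted signature multiset PRS(X):
[(2;()), (2;(1)), (2;(1)), (2;(1)), (2;(1)), (2;(1)), (2;(1,1)), (2;(1,1,1,1)), (2;(1,1,1,2)), (4;(1)), (5;()), (5;(1))]


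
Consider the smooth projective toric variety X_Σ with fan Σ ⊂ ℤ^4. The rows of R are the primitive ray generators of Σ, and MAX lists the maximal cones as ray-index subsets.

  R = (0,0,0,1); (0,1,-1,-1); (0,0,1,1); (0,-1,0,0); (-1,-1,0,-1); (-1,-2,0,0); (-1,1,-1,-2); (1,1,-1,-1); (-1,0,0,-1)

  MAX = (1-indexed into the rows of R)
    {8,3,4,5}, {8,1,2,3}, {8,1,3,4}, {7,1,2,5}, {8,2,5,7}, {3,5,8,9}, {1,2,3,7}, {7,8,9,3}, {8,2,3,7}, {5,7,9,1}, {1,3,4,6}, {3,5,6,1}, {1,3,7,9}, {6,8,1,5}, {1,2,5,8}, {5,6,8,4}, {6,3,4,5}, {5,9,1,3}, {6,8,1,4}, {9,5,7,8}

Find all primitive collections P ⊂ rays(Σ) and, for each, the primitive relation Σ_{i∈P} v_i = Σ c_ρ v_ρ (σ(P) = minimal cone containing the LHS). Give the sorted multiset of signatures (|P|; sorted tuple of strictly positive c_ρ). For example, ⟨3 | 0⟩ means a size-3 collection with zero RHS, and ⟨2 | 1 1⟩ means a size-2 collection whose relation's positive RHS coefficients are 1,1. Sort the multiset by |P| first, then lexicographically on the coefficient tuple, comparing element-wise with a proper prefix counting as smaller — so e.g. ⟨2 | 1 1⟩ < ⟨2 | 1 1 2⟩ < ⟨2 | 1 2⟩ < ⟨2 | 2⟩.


14 minimal non-faces of Δ(Σ) (on 9 rays):

  • {2,9}:  v_{2} + v_{9} = v_{7}  ⇒ sig = ⟨2 | 1⟩
  • {4,9}:  v_{4} + v_{9} = v_{5}  ⇒ sig = ⟨2 | 1⟩
  • {4,7}:  v_{4} + v_{7} = v_{2} + v_{5}  ⇒ sig = ⟨2 | 1 1⟩
  • {2,4}:  v_{2} + v_{4} = v_{1} + v_{5} + v_{8}  ⇒ sig = ⟨2 | 1 1 1⟩
  • {6,7}:  v_{6} + v_{7} = v_{1} + v_{2} + 2·v_{5}  ⇒ sig = ⟨2 | 1 1 2⟩
  • {6,9}:  v_{6} + v_{9} = v_{1} + 2·v_{5}  ⇒ sig = ⟨2 | 1 2⟩
  • {2,6}:  v_{2} + v_{6} = 2·v_{1} + 2·v_{5} + v_{8}  ⇒ sig = ⟨2 | 1 2 2⟩
  • {1,4,5}:  v_{1} + v_{4} + v_{5} = v_{6}  ⇒ sig = ⟨3 | 1⟩
  • {1,8,9}:  v_{1} + v_{8} + v_{9} = v_{2}  ⇒ sig = ⟨3 | 1⟩
  • {2,3,5}:  v_{2} + v_{3} + v_{5} = v_{9}  ⇒ sig = ⟨3 | 1⟩
  • {3,6,8}:  v_{3} + v_{6} + v_{8} = v_{4}  ⇒ sig = ⟨3 | 1⟩
  • {1,7,8}:  v_{1} + v_{7} + v_{8} = 2·v_{2}  ⇒ sig = ⟨3 | 2⟩
  • {3,5,7}:  v_{3} + v_{5} + v_{7} = 2·v_{9}  ⇒ sig = ⟨3 | 2⟩
  • {1,3,5,8}:  v_{1} + v_{3} + v_{5} + v_{8} = 0  ⇒ sig = ⟨4 | 0⟩

so the primitive-relation signature multiset is
{ ⟨2 | 1⟩ ×2,  ⟨2 | 1 1⟩,  ⟨2 | 1 1 1⟩,  ⟨2 | 1 1 2⟩,  ⟨2 | 1 2⟩,  ⟨2 | 1 2 2⟩,  ⟨3 | 1⟩ ×4,  ⟨3 | 2⟩ ×2,  ⟨4 | 0⟩ }


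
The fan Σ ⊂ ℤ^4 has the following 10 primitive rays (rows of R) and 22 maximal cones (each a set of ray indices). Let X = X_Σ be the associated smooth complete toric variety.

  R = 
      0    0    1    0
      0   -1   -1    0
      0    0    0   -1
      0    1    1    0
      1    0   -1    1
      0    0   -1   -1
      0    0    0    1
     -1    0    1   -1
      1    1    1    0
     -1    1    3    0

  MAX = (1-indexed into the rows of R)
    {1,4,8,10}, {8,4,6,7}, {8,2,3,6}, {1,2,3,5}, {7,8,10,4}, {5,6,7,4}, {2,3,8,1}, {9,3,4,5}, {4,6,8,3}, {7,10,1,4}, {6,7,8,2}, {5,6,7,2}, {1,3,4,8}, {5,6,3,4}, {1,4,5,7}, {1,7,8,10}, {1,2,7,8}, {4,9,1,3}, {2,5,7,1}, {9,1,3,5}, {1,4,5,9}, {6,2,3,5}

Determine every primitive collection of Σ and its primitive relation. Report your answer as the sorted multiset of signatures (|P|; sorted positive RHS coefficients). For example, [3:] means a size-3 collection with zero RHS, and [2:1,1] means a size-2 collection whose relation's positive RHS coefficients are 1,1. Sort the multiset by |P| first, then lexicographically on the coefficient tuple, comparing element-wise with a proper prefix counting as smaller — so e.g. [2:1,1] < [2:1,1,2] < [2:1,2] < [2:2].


15 collections generate NE(X_Σ); each relation:

  {2,4}:  v_{2} + v_{4} = 0  ⇒ sig = [2:]
  {3,7}:  v_{3} + v_{7} = 0  ⇒ sig = [2:]
  {5,8}:  v_{5} + v_{8} = 0  ⇒ sig = [2:]
  {1,6}:  v_{1} + v_{6} = v_{3}  ⇒ sig = [2:1]
  {6,10}:  v_{6} + v_{10} = v_{4} + v_{8}  ⇒ sig = [2:1,1]
  {2,9}:  v_{2} + v_{9} = v_{1} + v_{3} + v_{5}  ⇒ sig = [2:1,1,1]
  {2,10}:  v_{2} + v_{10} = v_{1} + v_{7} + v_{8}  ⇒ sig = [2:1,1,1]
  {3,10}:  v_{3} + v_{10} = v_{1} + v_{4} + v_{8}  ⇒ sig = [2:1,1,1]
  {5,10}:  v_{5} + v_{10} = v_{1} + v_{4} + v_{7}  ⇒ sig = [2:1,1,1]
  {7,9}:  v_{7} + v_{9} = v_{1} + v_{4} + v_{5}  ⇒ sig = [2:1,1,1]
  {8,9}:  v_{8} + v_{9} = v_{1} + v_{3} + v_{4}  ⇒ sig = [2:1,1,1]
  {6,9}:  v_{6} + v_{9} = 2·v_{3} + v_{4} + v_{5}  ⇒ sig = [2:1,1,2]
  {9,10}:  v_{9} + v_{10} = 2·v_{1} + 2·v_{4}  ⇒ sig = [2:2,2]
  {1,3,4,5}:  v_{1} + v_{3} + v_{4} + v_{5} = v_{9}  ⇒ sig = [4:1]
  {1,4,7,8}:  v_{1} + v_{4} + v_{7} + v_{8} = v_{10}  ⇒ sig = [4:1]

Signatures (|P|; sorted positive RHS coefficients), sorted:
    |P|=2: 13 collections, coeffs (), (), (), (1), (1,1), (1,1,1), (1,1,1), (1,1,1), (1,1,1), (1,1,1), (1,1,1), (1,1,2), (2,2)
    |P|=4: 2 collections, coeffs (1), (1)


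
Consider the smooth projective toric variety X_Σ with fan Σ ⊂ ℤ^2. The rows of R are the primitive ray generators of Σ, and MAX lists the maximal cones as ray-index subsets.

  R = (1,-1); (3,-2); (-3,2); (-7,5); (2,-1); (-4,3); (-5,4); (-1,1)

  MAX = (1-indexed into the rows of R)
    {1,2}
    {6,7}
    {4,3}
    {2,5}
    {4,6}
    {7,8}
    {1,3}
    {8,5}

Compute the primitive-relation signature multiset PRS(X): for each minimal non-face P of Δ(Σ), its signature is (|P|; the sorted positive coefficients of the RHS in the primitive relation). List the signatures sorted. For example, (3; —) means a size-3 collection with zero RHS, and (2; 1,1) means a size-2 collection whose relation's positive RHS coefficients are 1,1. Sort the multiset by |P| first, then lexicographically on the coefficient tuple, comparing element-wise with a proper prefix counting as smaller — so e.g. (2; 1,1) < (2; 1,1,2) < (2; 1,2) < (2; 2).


20 minimal non-faces of Δ(Σ) (on 8 rays):

  P = {1,8}:  v_{1} + v_{8} = 0  so sig = (2; —)
  P = {2,3}:  v_{2} + v_{3} = 0  so sig = (2; —)
  P = {1,5}:  v_{1} + v_{5} = v_{2}  so sig = (2; 1)
  P = {1,6}:  v_{1} + v_{6} = v_{3}  so sig = (2; 1)
  P = {1,7}:  v_{1} + v_{7} = v_{6}  so sig = (2; 1)
  P = {2,4}:  v_{2} + v_{4} = v_{6}  so sig = (2; 1)
  P = {2,6}:  v_{2} + v_{6} = v_{8}  so sig = (2; 1)
  P = {2,8}:  v_{2} + v_{8} = v_{5}  so sig = (2; 1)
  P = {3,5}:  v_{3} + v_{5} = v_{8}  so sig = (2; 1)
  P = {3,6}:  v_{3} + v_{6} = v_{4}  so sig = (2; 1)
  P = {3,8}:  v_{3} + v_{8} = v_{6}  so sig = (2; 1)
  P = {4,5}:  v_{4} + v_{5} = v_{7}  so sig = (2; 1)
  P = {6,8}:  v_{6} + v_{8} = v_{7}  so sig = (2; 1)
  P = {1,4}:  v_{1} + v_{4} = 2·v_{3}  so sig = (2; 2)
  P = {2,7}:  v_{2} + v_{7} = 2·v_{8}  so sig = (2; 2)
  P = {3,7}:  v_{3} + v_{7} = 2·v_{6}  so sig = (2; 2)
  P = {4,8}:  v_{4} + v_{8} = 2·v_{6}  so sig = (2; 2)
  P = {5,6}:  v_{5} + v_{6} = 2·v_{8}  so sig = (2; 2)
  P = {4,7}:  v_{4} + v_{7} = 3·v_{6}  so sig = (2; 3)
  P = {5,7}:  v_{5} + v_{7} = 3·v_{8}  so sig = (2; 3)

Signatures (|P|; sorted positive RHS coefficients), sorted:
    |P|=2: 20 collections, coeffs (), (), (1), (1), (1), (1), (1), (1), (1), (1), (1), (1), (1), (2), (2), (2), (2), (2), (3), (3)


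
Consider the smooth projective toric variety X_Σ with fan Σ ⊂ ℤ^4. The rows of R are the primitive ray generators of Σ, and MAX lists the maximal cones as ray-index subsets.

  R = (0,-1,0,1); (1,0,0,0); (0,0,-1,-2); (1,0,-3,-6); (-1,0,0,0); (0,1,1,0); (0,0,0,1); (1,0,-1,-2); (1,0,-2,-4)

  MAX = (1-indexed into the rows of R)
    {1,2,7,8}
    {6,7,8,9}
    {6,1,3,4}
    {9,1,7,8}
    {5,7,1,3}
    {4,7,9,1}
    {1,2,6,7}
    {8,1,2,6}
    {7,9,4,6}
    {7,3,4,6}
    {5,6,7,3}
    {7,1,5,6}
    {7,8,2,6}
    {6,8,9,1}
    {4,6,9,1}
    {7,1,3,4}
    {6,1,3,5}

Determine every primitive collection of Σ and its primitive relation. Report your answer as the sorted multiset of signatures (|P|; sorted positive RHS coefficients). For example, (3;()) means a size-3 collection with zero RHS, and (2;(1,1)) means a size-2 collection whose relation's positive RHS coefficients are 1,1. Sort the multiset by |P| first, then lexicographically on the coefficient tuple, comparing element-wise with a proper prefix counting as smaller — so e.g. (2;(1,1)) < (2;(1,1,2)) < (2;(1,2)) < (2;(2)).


The 14 primitive collections of Σ (r=9, n=4):

  P={2,5}:  v_{2} + v_{5} = 0  ⟹  sig = (2;())
  P={2,3}:  v_{2} + v_{3} = v_{8}  ⟹  sig = (2;(1))
  P={3,8}:  v_{3} + v_{8} = v_{9}  ⟹  sig = (2;(1))
  P={3,9}:  v_{3} + v_{9} = v_{4}  ⟹  sig = (2;(1))
  P={5,8}:  v_{5} + v_{8} = v_{3}  ⟹  sig = (2;(1))
  P={2,4}:  v_{2} + v_{4} = v_{8} + v_{9}  ⟹  sig = (2;(1,1))
  P={2,9}:  v_{2} + v_{9} = 2·v_{8}  ⟹  sig = (2;(2))
  P={4,8}:  v_{4} + v_{8} = 2·v_{9}  ⟹  sig = (2;(2))
  P={5,9}:  v_{5} + v_{9} = 2·v_{3}  ⟹  sig = (2;(2))
  P={4,5}:  v_{4} + v_{5} = 3·v_{3}  ⟹  sig = (2;(3))
  P={1,3,6,7}:  v_{1} + v_{3} + v_{6} + v_{7} = 0  ⟹  sig = (4;())
  P={1,4,6,7}:  v_{1} + v_{4} + v_{6} + v_{7} = v_{9}  ⟹  sig = (4;(1))
  P={1,6,7,8}:  v_{1} + v_{6} + v_{7} + v_{8} = v_{2}  ⟹  sig = (4;(1))
  P={1,6,7,9}:  v_{1} + v_{6} + v_{7} + v_{9} = v_{8}  ⟹  sig = (4;(1))

Hence PRS(X_Σ) =
[(2;()), (2;(1)), (2;(1)), (2;(1)), (2;(1)), (2;(1,1)), (2;(2)), (2;(2)), (2;(2)), (2;(3)), (4;()), (4;(1)), (4;(1)), (4;(1))]


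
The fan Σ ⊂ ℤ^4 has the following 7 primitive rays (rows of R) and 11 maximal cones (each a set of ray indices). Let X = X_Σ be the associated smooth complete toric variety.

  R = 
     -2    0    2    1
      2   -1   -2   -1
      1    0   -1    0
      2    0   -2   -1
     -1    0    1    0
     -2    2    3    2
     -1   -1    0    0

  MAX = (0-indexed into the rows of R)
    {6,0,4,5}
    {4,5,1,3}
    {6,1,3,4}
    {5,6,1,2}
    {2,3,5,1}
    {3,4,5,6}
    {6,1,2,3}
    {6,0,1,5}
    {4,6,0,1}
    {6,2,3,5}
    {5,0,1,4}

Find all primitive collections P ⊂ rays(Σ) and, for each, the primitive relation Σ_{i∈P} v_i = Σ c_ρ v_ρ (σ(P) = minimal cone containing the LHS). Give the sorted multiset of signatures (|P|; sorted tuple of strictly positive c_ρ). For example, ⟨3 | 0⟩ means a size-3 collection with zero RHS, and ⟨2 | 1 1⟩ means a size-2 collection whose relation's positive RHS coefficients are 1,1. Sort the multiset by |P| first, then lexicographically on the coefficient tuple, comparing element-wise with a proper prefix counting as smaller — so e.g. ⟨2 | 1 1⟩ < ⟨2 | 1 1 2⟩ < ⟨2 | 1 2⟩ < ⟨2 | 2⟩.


Minimal non-faces — 5 found among 7 rays, 11 max cones:

  {0,3}:  v_{0} + v_{3} = 0  ⇒ sig = ⟨2 | 0⟩
  {2,4}:  v_{2} + v_{4} = 0  ⇒ sig = ⟨2 | 0⟩
  {0,2}:  v_{0} + v_{2} = v_{1} + v_{5} + v_{6}  ⇒ sig = ⟨2 | 1 1 1⟩
  {1,3,5,6}:  v_{1} + v_{3} + v_{5} + v_{6} = v_{2}  ⇒ sig = ⟨4 | 1⟩
  {1,4,5,6}:  v_{1} + v_{4} + v_{5} + v_{6} = v_{0}  ⇒ sig = ⟨4 | 1⟩

Hence PRS(X_Σ) =
    |P|=2: 3 collections, coeffs (), (), (1,1,1)
    |P|=4: 2 collections, coeffs (1), (1)


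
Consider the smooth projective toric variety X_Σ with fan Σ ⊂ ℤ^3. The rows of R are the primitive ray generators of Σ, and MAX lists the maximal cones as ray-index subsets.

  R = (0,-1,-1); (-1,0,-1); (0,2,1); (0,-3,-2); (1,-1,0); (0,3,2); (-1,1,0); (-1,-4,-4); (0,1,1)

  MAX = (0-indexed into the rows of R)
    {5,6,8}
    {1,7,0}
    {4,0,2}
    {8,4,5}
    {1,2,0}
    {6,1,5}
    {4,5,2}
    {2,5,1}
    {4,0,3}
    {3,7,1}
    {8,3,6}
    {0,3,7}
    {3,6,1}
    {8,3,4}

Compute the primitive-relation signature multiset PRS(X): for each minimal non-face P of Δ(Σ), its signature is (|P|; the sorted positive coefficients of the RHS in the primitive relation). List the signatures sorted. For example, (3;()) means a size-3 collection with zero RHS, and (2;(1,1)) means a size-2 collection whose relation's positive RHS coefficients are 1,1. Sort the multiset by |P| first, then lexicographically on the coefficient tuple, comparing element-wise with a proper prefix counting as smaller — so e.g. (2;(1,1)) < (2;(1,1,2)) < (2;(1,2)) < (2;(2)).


Σ has 16 primitive collections:

  {0,8}:  v_{0} + v_{8} = 0 ; sig = (2;())
  {3,5}:  v_{3} + v_{5} = 0 ; sig = (2;())
  {4,6}:  v_{4} + v_{6} = 0 ; sig = (2;())
  {0,5}:  v_{0} + v_{5} = v_{2} ; sig = (2;(1))
  {0,6}:  v_{0} + v_{6} = v_{1} ; sig = (2;(1))
  {1,4}:  v_{1} + v_{4} = v_{0} ; sig = (2;(1))
  {1,8}:  v_{1} + v_{8} = v_{6} ; sig = (2;(1))
  {2,3}:  v_{2} + v_{3} = v_{0} ; sig = (2;(1))
  {2,8}:  v_{2} + v_{8} = v_{5} ; sig = (2;(1))
  {2,6}:  v_{2} + v_{6} = v_{1} + v_{5} ; sig = (2;(1,1))
  {5,7}:  v_{5} + v_{7} = v_{0} + v_{1} ; sig = (2;(1,1))
  {7,8}:  v_{7} + v_{8} = v_{1} + v_{3} ; sig = (2;(1,1))
  {2,7}:  v_{2} + v_{7} = 2·v_{0} + v_{1} ; sig = (2;(1,2))
  {4,7}:  v_{4} + v_{7} = 2·v_{0} + v_{3} ; sig = (2;(1,2))
  {6,7}:  v_{6} + v_{7} = 2·v_{1} + v_{3} ; sig = (2;(1,2))
  {0,1,3}:  v_{0} + v_{1} + v_{3} = v_{7} ; sig = (3;(1))

so the primitive-relation signature multiset is
[(2;()), (2;()), (2;()), (2;(1)), (2;(1)), (2;(1)), (2;(1)), (2;(1)), (2;(1)), (2;(1,1)), (2;(1,1)), (2;(1,1)), (2;(1,2)), (2;(1,2)), (2;(1,2)), (3;(1))]


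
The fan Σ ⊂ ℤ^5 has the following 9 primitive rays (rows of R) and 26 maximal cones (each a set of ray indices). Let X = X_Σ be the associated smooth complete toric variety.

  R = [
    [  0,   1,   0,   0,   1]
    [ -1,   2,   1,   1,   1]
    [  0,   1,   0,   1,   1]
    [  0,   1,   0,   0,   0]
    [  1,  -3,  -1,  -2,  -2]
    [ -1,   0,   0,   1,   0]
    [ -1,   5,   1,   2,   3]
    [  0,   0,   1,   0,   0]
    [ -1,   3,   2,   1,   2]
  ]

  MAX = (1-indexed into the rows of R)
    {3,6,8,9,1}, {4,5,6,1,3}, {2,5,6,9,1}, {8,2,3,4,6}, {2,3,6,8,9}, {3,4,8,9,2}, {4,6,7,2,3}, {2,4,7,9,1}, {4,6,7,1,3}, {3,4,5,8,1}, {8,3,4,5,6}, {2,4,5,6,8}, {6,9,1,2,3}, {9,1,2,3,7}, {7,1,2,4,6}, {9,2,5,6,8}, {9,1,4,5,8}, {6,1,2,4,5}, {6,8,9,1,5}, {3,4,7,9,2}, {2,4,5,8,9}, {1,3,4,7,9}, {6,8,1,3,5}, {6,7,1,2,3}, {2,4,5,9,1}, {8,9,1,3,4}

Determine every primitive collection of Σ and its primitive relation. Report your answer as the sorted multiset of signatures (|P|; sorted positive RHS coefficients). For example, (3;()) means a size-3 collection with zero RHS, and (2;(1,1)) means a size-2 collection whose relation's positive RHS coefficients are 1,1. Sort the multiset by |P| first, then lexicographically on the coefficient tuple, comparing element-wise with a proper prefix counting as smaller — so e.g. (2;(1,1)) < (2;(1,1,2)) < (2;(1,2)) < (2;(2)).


|primitive collections| = 9. Relations:

  {5,7}:  v_{5} + v_{7} = v_{1} + v_{4}  ⇒ sig = (2;(1,1))
  {7,8}:  v_{7} + v_{8} = v_{3} + v_{4} + v_{9}  ⇒ sig = (2;(1,1,1))
  {2,3,5}:  v_{2} + v_{3} + v_{5} = 0  ⇒ sig = (3;())
  {1,2,8}:  v_{1} + v_{2} + v_{8} = v_{9}  ⇒ sig = (3;(1))
  {3,5,9}:  v_{3} + v_{5} + v_{9} = v_{1} + v_{8}  ⇒ sig = (3;(1,1))
  {6,7,9}:  v_{6} + v_{7} + v_{9} = v_{1} + 3·v_{2} + v_{3}  ⇒ sig = (3;(1,1,3))
  {4,6,9}:  v_{4} + v_{6} + v_{9} = 2·v_{2}  ⇒ sig = (3;(2))
  {1,2,3,4}:  v_{1} + v_{2} + v_{3} + v_{4} = v_{7}  ⇒ sig = (4;(1))
  {1,4,6,8}:  v_{1} + v_{4} + v_{6} + v_{8} = v_{2}  ⇒ sig = (4;(1))

Hence PRS(X_Σ) =
    (2;(1,1))
    (2;(1,1,1))
    (3;())
    (3;(1))
    (3;(1,1))
    (3;(1,1,3))
    (3;(2))
    (4;(1))
    (4;(1))


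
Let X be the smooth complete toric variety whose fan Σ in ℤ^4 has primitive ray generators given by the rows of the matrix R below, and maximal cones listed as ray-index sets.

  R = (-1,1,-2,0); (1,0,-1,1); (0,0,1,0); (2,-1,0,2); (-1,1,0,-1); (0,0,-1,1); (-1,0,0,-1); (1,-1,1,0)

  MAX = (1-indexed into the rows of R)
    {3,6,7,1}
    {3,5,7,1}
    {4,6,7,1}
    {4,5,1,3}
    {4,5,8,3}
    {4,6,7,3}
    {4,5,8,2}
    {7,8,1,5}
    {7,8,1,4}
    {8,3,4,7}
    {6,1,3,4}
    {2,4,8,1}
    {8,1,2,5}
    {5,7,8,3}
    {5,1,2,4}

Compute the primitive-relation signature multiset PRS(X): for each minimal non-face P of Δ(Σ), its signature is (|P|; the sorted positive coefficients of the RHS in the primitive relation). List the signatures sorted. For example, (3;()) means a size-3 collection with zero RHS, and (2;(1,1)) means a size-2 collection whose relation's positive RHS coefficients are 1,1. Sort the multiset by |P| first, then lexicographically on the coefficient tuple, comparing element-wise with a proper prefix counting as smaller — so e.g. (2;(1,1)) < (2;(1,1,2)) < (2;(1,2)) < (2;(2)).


The 9 primitive collections of Σ (r=8, n=4):

  P = {2,3}:  v_{2} + v_{3} = v_{4} + v_{5}  ⇒ sig = (2;(1,1))
  P = {2,6}:  v_{2} + v_{6} = v_{1} + v_{4}  ⇒ sig = (2;(1,1))
  P = {2,7}:  v_{2} + v_{7} = v_{1} + v_{8}  ⇒ sig = (2;(1,1))
  P = {5,6}:  v_{5} + v_{6} = v_{1} + v_{3}  ⇒ sig = (2;(1,1))
  P = {6,8}:  v_{6} + v_{8} = v_{4} + v_{7}  ⇒ sig = (2;(1,1))
  P = {1,3,8}:  v_{1} + v_{3} + v_{8} = 0  ⇒ sig = (3;())
  P = {4,5,7}:  v_{4} + v_{5} + v_{7} = 0  ⇒ sig = (3;())
  P = {1,3,4,7}:  v_{1} + v_{3} + v_{4} + v_{7} = v_{6}  ⇒ sig = (4;(1))
  P = {1,4,5,8}:  v_{1} + v_{4} + v_{5} + v_{8} = v_{2}  ⇒ sig = (4;(1))

so the primitive-relation signature multiset is
{ (2;(1,1)) ×5,  (3;()) ×2,  (4;(1)) ×2 }


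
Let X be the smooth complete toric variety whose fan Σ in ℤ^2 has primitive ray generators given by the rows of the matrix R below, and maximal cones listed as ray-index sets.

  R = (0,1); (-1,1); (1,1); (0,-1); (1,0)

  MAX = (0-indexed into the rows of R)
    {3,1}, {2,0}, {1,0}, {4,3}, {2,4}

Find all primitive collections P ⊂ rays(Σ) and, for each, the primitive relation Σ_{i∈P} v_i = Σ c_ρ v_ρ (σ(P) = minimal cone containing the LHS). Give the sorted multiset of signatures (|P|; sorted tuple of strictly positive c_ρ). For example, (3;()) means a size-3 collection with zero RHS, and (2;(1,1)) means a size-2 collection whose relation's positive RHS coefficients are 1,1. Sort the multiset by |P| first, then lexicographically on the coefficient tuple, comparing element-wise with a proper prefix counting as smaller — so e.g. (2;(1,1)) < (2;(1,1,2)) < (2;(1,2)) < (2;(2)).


5 collections generate NE(X_Σ); each relation:

  • {0,3}:  v_{0} + v_{3} = 0 ; sig = (2;())
  • {0,4}:  v_{0} + v_{4} = v_{2} ; sig = (2;(1))
  • {1,4}:  v_{1} + v_{4} = v_{0} ; sig = (2;(1))
  • {2,3}:  v_{2} + v_{3} = v_{4} ; sig = (2;(1))
  • {1,2}:  v_{1} + v_{2} = 2·v_{0} ; sig = (2;(2))

so the primitive-relation signature multiset is
    |P|=2: 5 collections, coeffs (), (1), (1), (1), (2)


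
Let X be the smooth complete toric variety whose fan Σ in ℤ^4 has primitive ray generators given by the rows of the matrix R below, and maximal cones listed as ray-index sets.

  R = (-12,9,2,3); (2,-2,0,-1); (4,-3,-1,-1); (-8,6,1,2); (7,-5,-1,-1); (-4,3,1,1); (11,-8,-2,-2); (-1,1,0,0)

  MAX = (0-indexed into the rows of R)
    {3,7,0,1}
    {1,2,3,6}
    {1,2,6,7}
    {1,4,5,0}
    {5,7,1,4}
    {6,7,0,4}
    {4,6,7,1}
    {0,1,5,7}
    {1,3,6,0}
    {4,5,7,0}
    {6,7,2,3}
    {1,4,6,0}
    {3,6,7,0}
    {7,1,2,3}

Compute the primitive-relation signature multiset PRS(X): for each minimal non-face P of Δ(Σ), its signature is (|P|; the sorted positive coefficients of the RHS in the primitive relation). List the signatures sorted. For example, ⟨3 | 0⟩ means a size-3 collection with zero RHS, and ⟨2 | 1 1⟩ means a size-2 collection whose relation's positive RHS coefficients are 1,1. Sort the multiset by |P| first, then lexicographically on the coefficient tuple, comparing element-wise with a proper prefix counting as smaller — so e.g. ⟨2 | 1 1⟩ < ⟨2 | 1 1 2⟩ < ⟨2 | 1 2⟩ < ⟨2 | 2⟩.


9 minimal non-faces of Δ(Σ) (on 8 rays):

  • {2,5}:  v_{2} + v_{5} = 0  so sig = ⟨2 | 0⟩
  • {0,2}:  v_{0} + v_{2} = v_{3}  so sig = ⟨2 | 1⟩
  • {2,4}:  v_{2} + v_{4} = v_{6}  so sig = ⟨2 | 1⟩
  • {3,5}:  v_{3} + v_{5} = v_{0}  so sig = ⟨2 | 1⟩
  • {5,6}:  v_{5} + v_{6} = v_{4}  so sig = ⟨2 | 1⟩
  • {3,4}:  v_{3} + v_{4} = v_{0} + v_{6}  so sig = ⟨2 | 1 1⟩
  • {0,1,6,7}:  v_{0} + v_{1} + v_{6} + v_{7} = 0  so sig = ⟨4 | 0⟩
  • {0,1,4,7}:  v_{0} + v_{1} + v_{4} + v_{7} = v_{5}  so sig = ⟨4 | 1⟩
  • {1,3,6,7}:  v_{1} + v_{3} + v_{6} + v_{7} = v_{2}  so sig = ⟨4 | 1⟩

Hence PRS(X_Σ) =
[⟨2 | 0⟩, ⟨2 | 1⟩, ⟨2 | 1⟩, ⟨2 | 1⟩, ⟨2 | 1⟩, ⟨2 | 1 1⟩, ⟨4 | 0⟩, ⟨4 | 1⟩, ⟨4 | 1⟩]


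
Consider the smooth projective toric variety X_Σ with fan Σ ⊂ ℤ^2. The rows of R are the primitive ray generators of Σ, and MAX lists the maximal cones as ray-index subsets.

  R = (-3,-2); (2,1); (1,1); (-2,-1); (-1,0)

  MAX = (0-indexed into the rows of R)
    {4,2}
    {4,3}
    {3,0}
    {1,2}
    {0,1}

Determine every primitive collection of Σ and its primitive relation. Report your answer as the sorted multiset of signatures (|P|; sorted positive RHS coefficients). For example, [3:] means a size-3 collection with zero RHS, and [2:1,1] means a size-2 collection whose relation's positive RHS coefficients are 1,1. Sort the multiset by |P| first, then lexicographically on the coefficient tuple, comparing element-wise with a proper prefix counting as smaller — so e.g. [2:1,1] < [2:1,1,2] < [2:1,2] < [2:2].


Primitive collections (5):

  {1,3}:  v_{1} + v_{3} = 0 ; sig = [2:]
  {0,2}:  v_{0} + v_{2} = v_{3} ; sig = [2:1]
  {1,4}:  v_{1} + v_{4} = v_{2} ; sig = [2:1]
  {2,3}:  v_{2} + v_{3} = v_{4} ; sig = [2:1]
  {0,4}:  v_{0} + v_{4} = 2·v_{3} ; sig = [2:2]

Signatures (|P|; sorted positive RHS coefficients), sorted:
    |P|=2: 5 collections, coeffs (), (1), (1), (1), (2)


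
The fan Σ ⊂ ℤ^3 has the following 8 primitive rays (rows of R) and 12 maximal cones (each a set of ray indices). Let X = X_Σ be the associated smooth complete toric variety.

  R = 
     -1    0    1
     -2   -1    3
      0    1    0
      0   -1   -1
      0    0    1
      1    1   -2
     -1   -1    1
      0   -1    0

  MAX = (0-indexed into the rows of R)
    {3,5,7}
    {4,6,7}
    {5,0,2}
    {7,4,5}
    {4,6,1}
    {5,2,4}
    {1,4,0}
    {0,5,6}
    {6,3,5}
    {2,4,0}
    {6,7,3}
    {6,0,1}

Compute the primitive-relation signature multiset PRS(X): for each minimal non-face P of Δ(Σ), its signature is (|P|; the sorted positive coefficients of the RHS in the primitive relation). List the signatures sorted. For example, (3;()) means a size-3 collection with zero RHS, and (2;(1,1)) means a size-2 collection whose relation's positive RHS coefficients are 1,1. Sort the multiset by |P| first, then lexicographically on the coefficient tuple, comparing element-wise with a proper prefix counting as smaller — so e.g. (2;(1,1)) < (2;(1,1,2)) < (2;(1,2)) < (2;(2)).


14 minimal non-faces of Δ(Σ) (on 8 rays):

  • {2,7}:  v_{2} + v_{7} = 0  so sig = (2;())
  • {0,7}:  v_{0} + v_{7} = v_{6}  so sig = (2;(1))
  • {1,5}:  v_{1} + v_{5} = v_{0}  so sig = (2;(1))
  • {2,6}:  v_{2} + v_{6} = v_{0}  so sig = (2;(1))
  • {3,4}:  v_{3} + v_{4} = v_{7}  so sig = (2;(1))
  • {2,3}:  v_{2} + v_{3} = v_{5} + v_{6}  so sig = (2;(1,1))
  • {0,3}:  v_{0} + v_{3} = v_{5} + 2·v_{6}  so sig = (2;(1,2))
  • {1,2}:  v_{1} + v_{2} = 2·v_{0} + v_{4}  so sig = (2;(1,2))
  • {1,7}:  v_{1} + v_{7} = v_{4} + 2·v_{6}  so sig = (2;(1,2))
  • {1,3}:  v_{1} + v_{3} = 2·v_{6}  so sig = (2;(2))
  • {4,5,6}:  v_{4} + v_{5} + v_{6} = 0  so sig = (3;())
  • {0,4,5}:  v_{0} + v_{4} + v_{5} = v_{2}  so sig = (3;(1))
  • {0,4,6}:  v_{0} + v_{4} + v_{6} = v_{1}  so sig = (3;(1))
  • {5,6,7}:  v_{5} + v_{6} + v_{7} = v_{3}  so sig = (3;(1))

Sorted signature multiset PRS(X):
    |P|=2: 10 collections, coeffs (), (1), (1), (1), (1), (1,1), (1,2), (1,2), (1,2), (2)
    |P|=3: 4 collections, coeffs (), (1), (1), (1)
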